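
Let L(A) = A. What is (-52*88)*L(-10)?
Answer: 45760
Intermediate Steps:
(-52*88)*L(-10) = -52*88*(-10) = -4576*(-10) = 45760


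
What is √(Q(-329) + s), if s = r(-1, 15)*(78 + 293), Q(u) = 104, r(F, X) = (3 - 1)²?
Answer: 2*√397 ≈ 39.850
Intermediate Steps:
r(F, X) = 4 (r(F, X) = 2² = 4)
s = 1484 (s = 4*(78 + 293) = 4*371 = 1484)
√(Q(-329) + s) = √(104 + 1484) = √1588 = 2*√397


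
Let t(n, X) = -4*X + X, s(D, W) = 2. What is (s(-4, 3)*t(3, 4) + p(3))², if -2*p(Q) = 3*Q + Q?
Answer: 900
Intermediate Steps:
p(Q) = -2*Q (p(Q) = -(3*Q + Q)/2 = -2*Q)
t(n, X) = -3*X
(s(-4, 3)*t(3, 4) + p(3))² = (2*(-3*4) - 2*3)² = (2*(-12) - 6)² = (-24 - 6)² = (-30)² = 900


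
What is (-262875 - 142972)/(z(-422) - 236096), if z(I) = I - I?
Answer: 405847/236096 ≈ 1.7190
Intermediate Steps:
z(I) = 0
(-262875 - 142972)/(z(-422) - 236096) = (-262875 - 142972)/(0 - 236096) = -405847/(-236096) = -405847*(-1/236096) = 405847/236096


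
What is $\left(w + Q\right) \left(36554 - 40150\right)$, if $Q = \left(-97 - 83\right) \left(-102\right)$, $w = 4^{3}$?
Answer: $-66252704$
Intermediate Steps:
$w = 64$
$Q = 18360$ ($Q = \left(-180\right) \left(-102\right) = 18360$)
$\left(w + Q\right) \left(36554 - 40150\right) = \left(64 + 18360\right) \left(36554 - 40150\right) = 18424 \left(-3596\right) = -66252704$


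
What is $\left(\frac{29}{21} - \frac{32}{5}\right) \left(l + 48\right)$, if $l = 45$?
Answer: $- \frac{16337}{35} \approx -466.77$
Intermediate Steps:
$\left(\frac{29}{21} - \frac{32}{5}\right) \left(l + 48\right) = \left(\frac{29}{21} - \frac{32}{5}\right) \left(45 + 48\right) = \left(29 \cdot \frac{1}{21} - \frac{32}{5}\right) 93 = \left(\frac{29}{21} - \frac{32}{5}\right) 93 = \left(- \frac{527}{105}\right) 93 = - \frac{16337}{35}$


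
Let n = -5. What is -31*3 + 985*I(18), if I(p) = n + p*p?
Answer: 314122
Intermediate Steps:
I(p) = -5 + p**2 (I(p) = -5 + p*p = -5 + p**2)
-31*3 + 985*I(18) = -31*3 + 985*(-5 + 18**2) = -93 + 985*(-5 + 324) = -93 + 985*319 = -93 + 314215 = 314122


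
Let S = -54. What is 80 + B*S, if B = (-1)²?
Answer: 26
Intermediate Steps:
B = 1
80 + B*S = 80 + 1*(-54) = 80 - 54 = 26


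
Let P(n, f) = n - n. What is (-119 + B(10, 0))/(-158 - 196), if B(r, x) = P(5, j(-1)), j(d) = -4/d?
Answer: 119/354 ≈ 0.33616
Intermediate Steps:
P(n, f) = 0
B(r, x) = 0
(-119 + B(10, 0))/(-158 - 196) = (-119 + 0)/(-158 - 196) = -119/(-354) = -119*(-1/354) = 119/354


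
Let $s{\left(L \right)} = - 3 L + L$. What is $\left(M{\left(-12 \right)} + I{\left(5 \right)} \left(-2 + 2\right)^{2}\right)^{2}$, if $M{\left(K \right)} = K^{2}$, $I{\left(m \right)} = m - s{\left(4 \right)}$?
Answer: $20736$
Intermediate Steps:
$s{\left(L \right)} = - 2 L$
$I{\left(m \right)} = 8 + m$ ($I{\left(m \right)} = m - \left(-2\right) 4 = m - -8 = m + 8 = 8 + m$)
$\left(M{\left(-12 \right)} + I{\left(5 \right)} \left(-2 + 2\right)^{2}\right)^{2} = \left(\left(-12\right)^{2} + \left(8 + 5\right) \left(-2 + 2\right)^{2}\right)^{2} = \left(144 + 13 \cdot 0^{2}\right)^{2} = \left(144 + 13 \cdot 0\right)^{2} = \left(144 + 0\right)^{2} = 144^{2} = 20736$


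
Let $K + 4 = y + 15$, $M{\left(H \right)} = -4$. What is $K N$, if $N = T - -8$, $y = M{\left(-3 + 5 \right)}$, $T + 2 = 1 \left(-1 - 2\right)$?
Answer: $21$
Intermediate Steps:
$T = -5$ ($T = -2 + 1 \left(-1 - 2\right) = -2 + 1 \left(-3\right) = -2 - 3 = -5$)
$y = -4$
$K = 7$ ($K = -4 + \left(-4 + 15\right) = -4 + 11 = 7$)
$N = 3$ ($N = -5 - -8 = -5 + 8 = 3$)
$K N = 7 \cdot 3 = 21$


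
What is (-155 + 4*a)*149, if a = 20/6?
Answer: -63325/3 ≈ -21108.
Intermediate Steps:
a = 10/3 (a = 20*(1/6) = 10/3 ≈ 3.3333)
(-155 + 4*a)*149 = (-155 + 4*(10/3))*149 = (-155 + 40/3)*149 = -425/3*149 = -63325/3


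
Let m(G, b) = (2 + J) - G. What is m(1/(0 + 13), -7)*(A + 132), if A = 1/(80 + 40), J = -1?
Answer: 15841/130 ≈ 121.85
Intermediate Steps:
A = 1/120 ≈ 0.0083333
m(G, b) = 1 - G (m(G, b) = (2 - 1) - G = 1 - G)
m(1/(0 + 13), -7)*(A + 132) = (1 - 1/(0 + 13))*(1/120 + 132) = (1 - 1/13)*(15841/120) = (12/13)*(15841/120) = 15841/130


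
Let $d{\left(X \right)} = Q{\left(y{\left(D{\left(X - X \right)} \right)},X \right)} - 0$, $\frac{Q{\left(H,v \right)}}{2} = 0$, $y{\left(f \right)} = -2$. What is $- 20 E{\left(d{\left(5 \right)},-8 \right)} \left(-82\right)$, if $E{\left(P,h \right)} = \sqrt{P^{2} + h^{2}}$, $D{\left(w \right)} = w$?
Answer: $13120$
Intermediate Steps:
$Q{\left(H,v \right)} = 0$ ($Q{\left(H,v \right)} = 2 \cdot 0 = 0$)
$d{\left(X \right)} = 0$ ($d{\left(X \right)} = 0 - 0 = 0 + 0 = 0$)
$- 20 E{\left(d{\left(5 \right)},-8 \right)} \left(-82\right) = - 20 \sqrt{0^{2} + \left(-8\right)^{2}} \left(-82\right) = - 20 \sqrt{0 + 64} \left(-82\right) = - 20 \sqrt{64} \left(-82\right) = \left(-20\right) 8 \left(-82\right) = \left(-160\right) \left(-82\right) = 13120$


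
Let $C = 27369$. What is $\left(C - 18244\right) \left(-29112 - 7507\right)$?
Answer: $-334148375$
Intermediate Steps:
$\left(C - 18244\right) \left(-29112 - 7507\right) = \left(27369 - 18244\right) \left(-29112 - 7507\right) = 9125 \left(-36619\right) = -334148375$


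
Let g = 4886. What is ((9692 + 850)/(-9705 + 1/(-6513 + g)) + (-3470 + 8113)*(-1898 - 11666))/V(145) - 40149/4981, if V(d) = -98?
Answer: 2476570475425092757/3853858296484 ≈ 6.4262e+5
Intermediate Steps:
((9692 + 850)/(-9705 + 1/(-6513 + g)) + (-3470 + 8113)*(-1898 - 11666))/V(145) - 40149/4981 = ((9692 + 850)/(-9705 + 1/(-6513 + 4886)) + (-3470 + 8113)*(-1898 - 11666))/(-98) - 40149/4981 = (10542/(-9705 + 1/(-1627)) + 4643*(-13564))*(-1/98) - 40149*1/4981 = (10542/(-9705 - 1/1627) - 62977652)*(-1/98) - 40149/4981 = (10542/(-15790036/1627) - 62977652)*(-1/98) - 40149/4981 = (10542*(-1627/15790036) - 62977652)*(-1/98) - 40149/4981 = (-8575917/7895018 - 62977652)*(-1/98) - 40149/4981 = -497209704713653/7895018*(-1/98) - 40149/4981 = 497209704713653/773711764 - 40149/4981 = 2476570475425092757/3853858296484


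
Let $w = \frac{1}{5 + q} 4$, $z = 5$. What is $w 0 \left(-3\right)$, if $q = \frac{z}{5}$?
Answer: $0$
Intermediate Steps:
$q = 1$ ($q = \frac{5}{5} = 5 \cdot \frac{1}{5} = 1$)
$w = \frac{2}{3}$ ($w = \frac{1}{5 + 1} \cdot 4 = \frac{1}{6} \cdot 4 = \frac{2}{3} \approx 0.66667$)
$w 0 \left(-3\right) = \frac{2}{3} \cdot 0 \left(-3\right) = 0 \left(-3\right) = 0$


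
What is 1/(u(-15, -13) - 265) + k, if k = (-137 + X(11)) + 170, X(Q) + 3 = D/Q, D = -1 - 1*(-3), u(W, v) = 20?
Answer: 81329/2695 ≈ 30.178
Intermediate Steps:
D = 2 (D = -1 + 3 = 2)
X(Q) = -3 + 2/Q
k = 332/11 (k = (-137 + (-3 + 2/11)) + 170 = (-137 - 31/11) + 170 = -1538/11 + 170 = 332/11 ≈ 30.182)
1/(u(-15, -13) - 265) + k = 1/(20 - 265) + 332/11 = 1/(-245) + 332/11 = -1/245 + 332/11 = 81329/2695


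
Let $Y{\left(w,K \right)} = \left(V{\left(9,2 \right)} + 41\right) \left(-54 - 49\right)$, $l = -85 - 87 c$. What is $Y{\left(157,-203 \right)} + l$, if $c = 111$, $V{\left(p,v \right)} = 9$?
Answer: $-14892$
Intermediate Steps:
$l = -9742$ ($l = -85 - 9657 = -9742$)
$Y{\left(w,K \right)} = -5150$ ($Y{\left(w,K \right)} = \left(9 + 41\right) \left(-54 - 49\right) = 50 \left(-103\right) = -5150$)
$Y{\left(157,-203 \right)} + l = -5150 - 9742 = -14892$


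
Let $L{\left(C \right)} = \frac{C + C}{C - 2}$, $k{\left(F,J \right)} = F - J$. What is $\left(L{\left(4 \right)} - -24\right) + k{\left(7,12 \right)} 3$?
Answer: $13$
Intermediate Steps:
$L{\left(C \right)} = \frac{2 C}{-2 + C}$
$\left(L{\left(4 \right)} - -24\right) + k{\left(7,12 \right)} 3 = \left(2 \cdot 4 \frac{1}{-2 + 4} - -24\right) + \left(7 - 12\right) 3 = \left(2 \cdot 4 \cdot \frac{1}{2} + 24\right) + \left(7 - 12\right) 3 = \left(2 \cdot 4 \cdot \frac{1}{2} + 24\right) - 15 = \left(4 + 24\right) - 15 = 28 - 15 = 13$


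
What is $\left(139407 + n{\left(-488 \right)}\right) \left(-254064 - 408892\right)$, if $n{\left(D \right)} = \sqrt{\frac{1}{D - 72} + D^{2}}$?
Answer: $-92420707092 - \frac{23677 \sqrt{4667622365}}{5} \approx -9.2744 \cdot 10^{10}$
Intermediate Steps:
$n{\left(D \right)} = \sqrt{D^{2} + \frac{1}{-72 + D}}$ ($n{\left(D \right)} = \sqrt{\frac{1}{-72 + D} + D^{2}} = \sqrt{D^{2} + \frac{1}{-72 + D}}$)
$\left(139407 + n{\left(-488 \right)}\right) \left(-254064 - 408892\right) = \left(139407 + \sqrt{\frac{1 + \left(-488\right)^{2} \left(-72 - 488\right)}{-72 - 488}}\right) \left(-254064 - 408892\right) = \left(139407 + \sqrt{\frac{1 + 238144 \left(-560\right)}{-560}}\right) \left(-662956\right) = \left(139407 + \sqrt{- \frac{1 - 133360640}{560}}\right) \left(-662956\right) = \left(139407 + \sqrt{\left(- \frac{1}{560}\right) \left(-133360639\right)}\right) \left(-662956\right) = \left(139407 + \sqrt{\frac{133360639}{560}}\right) \left(-662956\right) = \left(139407 + \frac{\sqrt{4667622365}}{140}\right) \left(-662956\right) = -92420707092 - \frac{23677 \sqrt{4667622365}}{5}$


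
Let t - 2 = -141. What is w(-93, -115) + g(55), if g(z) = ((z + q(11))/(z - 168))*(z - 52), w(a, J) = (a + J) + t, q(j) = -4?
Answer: -39364/113 ≈ -348.35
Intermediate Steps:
t = -139 (t = 2 - 141 = -139)
w(a, J) = -139 + J + a (w(a, J) = (a + J) - 139 = (J + a) - 139 = -139 + J + a)
g(z) = (-52 + z)*(-4 + z)/(-168 + z) (g(z) = ((z - 4)/(z - 168))*(z - 52) = ((-4 + z)/(-168 + z))*(-52 + z) = (-52 + z)*(-4 + z)/(-168 + z))
w(-93, -115) + g(55) = (-139 - 115 - 93) + (208 + 55² - 56*55)/(-168 + 55) = -347 + (208 + 3025 - 3080)/(-113) = -347 - 1/113*153 = -347 - 153/113 = -39364/113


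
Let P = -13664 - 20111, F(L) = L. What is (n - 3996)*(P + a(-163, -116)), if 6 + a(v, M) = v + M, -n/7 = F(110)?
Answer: 162329960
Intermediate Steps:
P = -33775
n = -770 (n = -7*110 = -770)
a(v, M) = -6 + M + v (a(v, M) = -6 + (v + M) = -6 + (M + v) = -6 + M + v)
(n - 3996)*(P + a(-163, -116)) = (-770 - 3996)*(-33775 + (-6 - 116 - 163)) = -4766*(-33775 - 285) = -4766*(-34060) = 162329960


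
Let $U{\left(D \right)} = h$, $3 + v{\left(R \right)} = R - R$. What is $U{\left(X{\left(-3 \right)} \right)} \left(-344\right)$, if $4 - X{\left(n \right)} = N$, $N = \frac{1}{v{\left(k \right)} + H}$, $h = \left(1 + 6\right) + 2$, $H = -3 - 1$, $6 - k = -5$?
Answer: $-3096$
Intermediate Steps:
$k = 11$ ($k = 6 - -5 = 6 + 5 = 11$)
$H = -4$ ($H = -3 - 1 = -4$)
$v{\left(R \right)} = -3$ ($v{\left(R \right)} = -3 + \left(R - R\right) = -3 + 0 = -3$)
$h = 9$ ($h = 7 + 2 = 9$)
$N = - \frac{1}{7}$ ($N = \frac{1}{-3 - 4} = \frac{1}{-7} = - \frac{1}{7} \approx -0.14286$)
$X{\left(n \right)} = \frac{29}{7}$ ($X{\left(n \right)} = 4 - - \frac{1}{7} = 4 + \frac{1}{7} = \frac{29}{7}$)
$U{\left(D \right)} = 9$
$U{\left(X{\left(-3 \right)} \right)} \left(-344\right) = 9 \left(-344\right) = -3096$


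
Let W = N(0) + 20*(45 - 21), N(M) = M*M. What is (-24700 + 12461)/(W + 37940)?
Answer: -12239/38420 ≈ -0.31856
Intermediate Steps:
N(M) = M**2
W = 480 (W = 0**2 + 20*(45 - 21) = 0 + 20*24 = 0 + 480 = 480)
(-24700 + 12461)/(W + 37940) = (-24700 + 12461)/(480 + 37940) = -12239/38420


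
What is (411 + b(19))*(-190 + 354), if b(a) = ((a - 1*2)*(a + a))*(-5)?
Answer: -462316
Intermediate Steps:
b(a) = -10*a*(-2 + a) (b(a) = ((a - 2)*(2*a))*(-5) = ((-2 + a)*(2*a))*(-5) = (2*a*(-2 + a))*(-5) = -10*a*(-2 + a))
(411 + b(19))*(-190 + 354) = (411 + 10*19*(2 - 1*19))*(-190 + 354) = (411 + 10*19*(2 - 19))*164 = (411 + 10*19*(-17))*164 = (411 - 3230)*164 = -2819*164 = -462316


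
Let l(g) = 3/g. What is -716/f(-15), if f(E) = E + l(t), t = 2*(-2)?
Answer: 2864/63 ≈ 45.460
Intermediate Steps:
t = -4
f(E) = -3/4 + E (f(E) = E + 3/(-4) = E + 3*(-1/4) = E - 3/4 = -3/4 + E)
-716/f(-15) = -716/(-3/4 - 15) = -716/(-63/4) = -716*(-4/63) = 2864/63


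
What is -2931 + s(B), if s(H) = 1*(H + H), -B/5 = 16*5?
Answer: -3731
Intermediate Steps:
B = -400 (B = -80*5 = -5*80 = -400)
s(H) = 2*H (s(H) = 1*(2*H) = 2*H)
-2931 + s(B) = -2931 + 2*(-400) = -2931 - 800 = -3731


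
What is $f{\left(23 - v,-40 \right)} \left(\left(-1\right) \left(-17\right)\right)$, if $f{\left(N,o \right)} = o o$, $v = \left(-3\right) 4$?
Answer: $27200$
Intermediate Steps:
$v = -12$
$f{\left(N,o \right)} = o^{2}$
$f{\left(23 - v,-40 \right)} \left(\left(-1\right) \left(-17\right)\right) = \left(-40\right)^{2} \left(\left(-1\right) \left(-17\right)\right) = 1600 \cdot 17 = 27200$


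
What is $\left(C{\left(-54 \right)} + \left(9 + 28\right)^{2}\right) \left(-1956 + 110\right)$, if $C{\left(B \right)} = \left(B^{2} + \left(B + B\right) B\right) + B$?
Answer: $-18576298$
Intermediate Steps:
$C{\left(B \right)} = B + 3 B^{2}$ ($C{\left(B \right)} = \left(B^{2} + 2 B B\right) + B = \left(B^{2} + 2 B^{2}\right) + B = 3 B^{2} + B = B + 3 B^{2}$)
$\left(C{\left(-54 \right)} + \left(9 + 28\right)^{2}\right) \left(-1956 + 110\right) = \left(- 54 \left(1 + 3 \left(-54\right)\right) + \left(9 + 28\right)^{2}\right) \left(-1956 + 110\right) = \left(- 54 \left(1 - 162\right) + 37^{2}\right) \left(-1846\right) = \left(\left(-54\right) \left(-161\right) + 1369\right) \left(-1846\right) = \left(8694 + 1369\right) \left(-1846\right) = 10063 \left(-1846\right) = -18576298$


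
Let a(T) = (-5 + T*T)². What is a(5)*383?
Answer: 153200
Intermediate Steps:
a(T) = (-5 + T²)²
a(5)*383 = (-5 + 5²)²*383 = (-5 + 25)²*383 = 20²*383 = 400*383 = 153200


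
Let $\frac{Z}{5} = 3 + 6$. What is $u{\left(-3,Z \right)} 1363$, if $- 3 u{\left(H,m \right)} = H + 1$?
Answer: $\frac{2726}{3} \approx 908.67$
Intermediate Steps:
$Z = 45$ ($Z = 5 \left(3 + 6\right) = 5 \cdot 9 = 45$)
$u{\left(H,m \right)} = - \frac{1}{3} - \frac{H}{3}$ ($u{\left(H,m \right)} = - \frac{H + 1}{3} = - \frac{1 + H}{3} = - \frac{1}{3} - \frac{H}{3}$)
$u{\left(-3,Z \right)} 1363 = \left(- \frac{1}{3} - -1\right) 1363 = \left(- \frac{1}{3} + 1\right) 1363 = \frac{2}{3} \cdot 1363 = \frac{2726}{3}$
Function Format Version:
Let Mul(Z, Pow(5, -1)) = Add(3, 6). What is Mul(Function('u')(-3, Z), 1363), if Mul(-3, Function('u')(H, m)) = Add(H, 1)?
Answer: Rational(2726, 3) ≈ 908.67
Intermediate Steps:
Z = 45 (Z = Mul(5, Add(3, 6)) = Mul(5, 9) = 45)
Function('u')(H, m) = Add(Rational(-1, 3), Mul(Rational(-1, 3), H)) (Function('u')(H, m) = Mul(Rational(-1, 3), Add(H, 1)) = Mul(Rational(-1, 3), Add(1, H)) = Add(Rational(-1, 3), Mul(Rational(-1, 3), H)))
Mul(Function('u')(-3, Z), 1363) = Mul(Add(Rational(-1, 3), Mul(Rational(-1, 3), -3)), 1363) = Mul(Add(Rational(-1, 3), 1), 1363) = Mul(Rational(2, 3), 1363) = Rational(2726, 3)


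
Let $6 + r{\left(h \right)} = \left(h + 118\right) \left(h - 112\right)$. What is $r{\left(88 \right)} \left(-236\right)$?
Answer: $1168200$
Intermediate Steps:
$r{\left(h \right)} = -6 + \left(-112 + h\right) \left(118 + h\right)$ ($r{\left(h \right)} = -6 + \left(h + 118\right) \left(h - 112\right) = -6 + \left(118 + h\right) \left(-112 + h\right) = -6 + \left(-112 + h\right) \left(118 + h\right)$)
$r{\left(88 \right)} \left(-236\right) = \left(-13222 + 88^{2} + 6 \cdot 88\right) \left(-236\right) = \left(-13222 + 7744 + 528\right) \left(-236\right) = \left(-4950\right) \left(-236\right) = 1168200$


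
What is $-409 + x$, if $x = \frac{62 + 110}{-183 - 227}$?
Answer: $- \frac{83931}{205} \approx -409.42$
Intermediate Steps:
$x = - \frac{86}{205}$ ($x = \frac{172}{-410} = 172 \left(- \frac{1}{410}\right) = - \frac{86}{205} \approx -0.41951$)
$-409 + x = -409 - \frac{86}{205} = - \frac{83931}{205}$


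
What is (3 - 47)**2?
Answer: 1936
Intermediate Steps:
(3 - 47)**2 = (-44)**2 = 1936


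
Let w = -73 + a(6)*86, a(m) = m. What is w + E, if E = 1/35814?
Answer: 15865603/35814 ≈ 443.00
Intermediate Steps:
E = 1/35814 ≈ 2.7922e-5
w = 443 (w = -73 + 6*86 = -73 + 516 = 443)
w + E = 443 + 1/35814 = 15865603/35814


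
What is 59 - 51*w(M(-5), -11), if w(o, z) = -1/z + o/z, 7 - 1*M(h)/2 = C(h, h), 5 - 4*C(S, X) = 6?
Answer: 2675/22 ≈ 121.59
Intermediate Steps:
C(S, X) = -1/4 (C(S, X) = 5/4 - 1/4*6 = 5/4 - 3/2 = -1/4)
M(h) = 29/2 (M(h) = 14 - 2*(-1/4) = 14 + 1/2 = 29/2)
59 - 51*w(M(-5), -11) = 59 - 51*(-1 + 29/2)/(-11) = 59 - (-51)*27/(11*2) = 59 - 51*(-27/22) = 59 + 1377/22 = 2675/22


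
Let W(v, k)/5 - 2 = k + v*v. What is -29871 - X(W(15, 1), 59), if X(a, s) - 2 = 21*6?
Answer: -29999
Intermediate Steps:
W(v, k) = 10 + 5*k + 5*v**2 (W(v, k) = 10 + 5*(k + v*v) = 10 + 5*(k + v**2) = 10 + (5*k + 5*v**2) = 10 + 5*k + 5*v**2)
X(a, s) = 128 (X(a, s) = 2 + 21*6 = 2 + 126 = 128)
-29871 - X(W(15, 1), 59) = -29871 - 1*128 = -29871 - 128 = -29999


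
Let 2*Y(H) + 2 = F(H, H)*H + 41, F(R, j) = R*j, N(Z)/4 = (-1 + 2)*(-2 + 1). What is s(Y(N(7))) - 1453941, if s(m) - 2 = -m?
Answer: -2907853/2 ≈ -1.4539e+6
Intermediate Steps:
N(Z) = -4 (N(Z) = 4*((-1 + 2)*(-2 + 1)) = 4*(1*(-1)) = 4*(-1) = -4)
Y(H) = 39/2 + H³/2 (Y(H) = -1 + ((H*H)*H + 41)/2 = -1 + (H²*H + 41)/2 = -1 + (H³ + 41)/2 = -1 + (41 + H³)/2 = -1 + (41/2 + H³/2) = 39/2 + H³/2)
s(m) = 2 - m
s(Y(N(7))) - 1453941 = (2 - (39/2 + (½)*(-4)³)) - 1453941 = (2 - (39/2 + (½)*(-64))) - 1453941 = (2 - (39/2 - 32)) - 1453941 = (2 - 1*(-25/2)) - 1453941 = (2 + 25/2) - 1453941 = 29/2 - 1453941 = -2907853/2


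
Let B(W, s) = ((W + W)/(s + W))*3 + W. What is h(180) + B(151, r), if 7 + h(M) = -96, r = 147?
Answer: 7605/149 ≈ 51.040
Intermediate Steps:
h(M) = -103 (h(M) = -7 - 96 = -103)
B(W, s) = W + 6*W/(W + s) (B(W, s) = ((2*W)/(W + s))*3 + W = (2*W/(W + s))*3 + W = 6*W/(W + s) + W = W + 6*W/(W + s))
h(180) + B(151, r) = -103 + 151*(6 + 151 + 147)/(151 + 147) = -103 + 151*304/298 = -103 + 151*(1/298)*304 = -103 + 22952/149 = 7605/149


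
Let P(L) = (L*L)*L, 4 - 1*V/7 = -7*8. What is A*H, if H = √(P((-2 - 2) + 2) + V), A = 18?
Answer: 36*√103 ≈ 365.36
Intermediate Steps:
V = 420 (V = 28 - (-49)*8 = 28 - 7*(-56) = 28 + 392 = 420)
P(L) = L³ (P(L) = L²*L = L³)
H = 2*√103 (H = √(((-2 - 2) + 2)³ + 420) = √((-4 + 2)³ + 420) = √((-2)³ + 420) = √(-8 + 420) = √412 = 2*√103 ≈ 20.298)
A*H = 18*(2*√103) = 36*√103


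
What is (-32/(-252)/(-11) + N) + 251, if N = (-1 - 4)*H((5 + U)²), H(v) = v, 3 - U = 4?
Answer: 118495/693 ≈ 170.99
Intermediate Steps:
U = -1 (U = 3 - 1*4 = 3 - 4 = -1)
N = -80 (N = (-1 - 4)*(5 - 1)² = -5*4² = -5*16 = -80)
(-32/(-252)/(-11) + N) + 251 = (-32/(-252)/(-11) - 80) + 251 = (-32*(-1/252)*(-1/11) - 80) + 251 = ((8/63)*(-1/11) - 80) + 251 = (-8/693 - 80) + 251 = -55448/693 + 251 = 118495/693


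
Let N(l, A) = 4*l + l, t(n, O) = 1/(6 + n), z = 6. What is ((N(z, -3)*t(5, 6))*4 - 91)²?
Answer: 776161/121 ≈ 6414.6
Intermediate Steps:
N(l, A) = 5*l
((N(z, -3)*t(5, 6))*4 - 91)² = (((5*6)/(6 + 5))*4 - 91)² = ((30/11)*4 - 91)² = (120/11 - 91)² = (-881/11)² = 776161/121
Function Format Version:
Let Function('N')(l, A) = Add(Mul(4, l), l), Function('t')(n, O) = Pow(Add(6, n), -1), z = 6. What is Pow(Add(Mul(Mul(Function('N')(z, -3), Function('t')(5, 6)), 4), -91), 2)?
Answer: Rational(776161, 121) ≈ 6414.6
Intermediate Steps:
Function('N')(l, A) = Mul(5, l)
Pow(Add(Mul(Mul(Function('N')(z, -3), Function('t')(5, 6)), 4), -91), 2) = Pow(Add(Mul(Mul(Mul(5, 6), Pow(Add(6, 5), -1)), 4), -91), 2) = Pow(Add(Mul(Mul(30, Pow(11, -1)), 4), -91), 2) = Pow(Add(Mul(Mul(30, Rational(1, 11)), 4), -91), 2) = Pow(Add(Mul(Rational(30, 11), 4), -91), 2) = Pow(Add(Rational(120, 11), -91), 2) = Pow(Rational(-881, 11), 2) = Rational(776161, 121)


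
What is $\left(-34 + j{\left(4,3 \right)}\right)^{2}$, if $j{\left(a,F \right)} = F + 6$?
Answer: $625$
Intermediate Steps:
$j{\left(a,F \right)} = 6 + F$
$\left(-34 + j{\left(4,3 \right)}\right)^{2} = \left(-34 + \left(6 + 3\right)\right)^{2} = \left(-34 + 9\right)^{2} = \left(-25\right)^{2} = 625$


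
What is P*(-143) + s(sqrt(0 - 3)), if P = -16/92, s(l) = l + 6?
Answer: 710/23 + I*sqrt(3) ≈ 30.87 + 1.732*I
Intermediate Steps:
s(l) = 6 + l
P = -4/23 (P = -16*1/92 = -4/23 ≈ -0.17391)
P*(-143) + s(sqrt(0 - 3)) = -4/23*(-143) + (6 + sqrt(0 - 3)) = 572/23 + (6 + sqrt(-3)) = 572/23 + (6 + I*sqrt(3)) = 710/23 + I*sqrt(3)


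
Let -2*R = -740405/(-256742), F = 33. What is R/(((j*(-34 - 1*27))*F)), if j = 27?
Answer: 740405/27908368884 ≈ 2.6530e-5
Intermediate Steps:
R = -740405/513484 (R = -(-740405)/(2*(-256742)) = -(-740405)*(-1)/(2*256742) = -1/2*740405/256742 = -740405/513484 ≈ -1.4419)
R/(((j*(-34 - 1*27))*F)) = -740405*1/(891*(-34 - 1*27))/513484 = -740405*1/(891*(-34 - 27))/513484 = -740405/(513484*((27*(-61))*33)) = -740405/(513484*((-1647*33))) = -740405/513484/(-54351) = -740405/513484*(-1/54351) = 740405/27908368884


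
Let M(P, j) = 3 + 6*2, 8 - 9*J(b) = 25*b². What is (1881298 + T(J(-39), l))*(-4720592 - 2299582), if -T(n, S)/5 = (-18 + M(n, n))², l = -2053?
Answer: -13206723398022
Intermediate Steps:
J(b) = 8/9 - 25*b²/9
M(P, j) = 15 (M(P, j) = 3 + 12 = 15)
T(n, S) = -45 (T(n, S) = -5*(-18 + 15)² = -5*(-3)² = -5*9 = -45)
(1881298 + T(J(-39), l))*(-4720592 - 2299582) = (1881298 - 45)*(-4720592 - 2299582) = 1881253*(-7020174) = -13206723398022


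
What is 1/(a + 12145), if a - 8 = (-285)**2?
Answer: 1/93378 ≈ 1.0709e-5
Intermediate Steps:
a = 81233 (a = 8 + (-285)**2 = 8 + 81225 = 81233)
1/(a + 12145) = 1/(81233 + 12145) = 1/93378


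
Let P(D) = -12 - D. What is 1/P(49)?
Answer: -1/61 ≈ -0.016393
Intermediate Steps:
1/P(49) = 1/(-12 - 1*49) = 1/(-12 - 49) = 1/(-61) = -1/61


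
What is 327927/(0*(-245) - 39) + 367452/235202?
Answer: -12852459271/1528813 ≈ -8406.8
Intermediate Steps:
327927/(0*(-245) - 39) + 367452/235202 = 327927/(0 - 39) + 367452*(1/235202) = 327927/(-39) + 183726/117601 = 327927*(-1/39) + 183726/117601 = -109309/13 + 183726/117601 = -12852459271/1528813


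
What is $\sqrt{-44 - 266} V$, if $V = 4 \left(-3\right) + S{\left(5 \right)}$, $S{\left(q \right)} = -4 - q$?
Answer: $- 21 i \sqrt{310} \approx - 369.74 i$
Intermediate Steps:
$V = -21$ ($V = 4 \left(-3\right) - 9 = -12 - 9 = -21$)
$\sqrt{-44 - 266} V = \sqrt{-44 - 266} \left(-21\right) = \sqrt{-310} \left(-21\right) = i \sqrt{310} \left(-21\right) = - 21 i \sqrt{310}$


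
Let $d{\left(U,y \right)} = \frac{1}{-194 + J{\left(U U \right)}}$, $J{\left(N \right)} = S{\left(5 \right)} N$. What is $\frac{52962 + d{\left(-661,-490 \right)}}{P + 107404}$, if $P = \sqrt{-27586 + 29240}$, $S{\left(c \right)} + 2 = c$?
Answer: $\frac{3727474904563058}{7559111386306389} - \frac{69410355379 \sqrt{1654}}{15118222772612778} \approx 0.49292$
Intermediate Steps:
$S{\left(c \right)} = -2 + c$
$P = \sqrt{1654} \approx 40.669$
$J{\left(N \right)} = 3 N$ ($J{\left(N \right)} = \left(-2 + 5\right) N = 3 N$)
$d{\left(U,y \right)} = \frac{1}{-194 + 3 U^{2}}$ ($d{\left(U,y \right)} = \frac{1}{-194 + 3 U U} = \frac{1}{-194 + 3 U^{2}}$)
$\frac{52962 + d{\left(-661,-490 \right)}}{P + 107404} = \frac{52962 + \frac{1}{-194 + 3 \left(-661\right)^{2}}}{\sqrt{1654} + 107404} = \frac{52962 + \frac{1}{-194 + 3 \cdot 436921}}{107404 + \sqrt{1654}} = \frac{52962 + \frac{1}{-194 + 1310763}}{107404 + \sqrt{1654}} = \frac{52962 + \frac{1}{1310569}}{107404 + \sqrt{1654}} = \frac{69410355379}{1310569 \left(107404 + \sqrt{1654}\right)}$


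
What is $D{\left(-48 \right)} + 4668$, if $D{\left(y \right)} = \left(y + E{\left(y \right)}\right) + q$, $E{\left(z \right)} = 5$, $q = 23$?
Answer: $4648$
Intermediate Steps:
$D{\left(y \right)} = 28 + y$ ($D{\left(y \right)} = \left(y + 5\right) + 23 = \left(5 + y\right) + 23 = 28 + y$)
$D{\left(-48 \right)} + 4668 = \left(28 - 48\right) + 4668 = -20 + 4668 = 4648$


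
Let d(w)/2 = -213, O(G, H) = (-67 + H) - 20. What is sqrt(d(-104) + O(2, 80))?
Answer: I*sqrt(433) ≈ 20.809*I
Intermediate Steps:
O(G, H) = -87 + H
d(w) = -426 (d(w) = 2*(-213) = -426)
sqrt(d(-104) + O(2, 80)) = sqrt(-426 + (-87 + 80)) = sqrt(-426 - 7) = sqrt(-433) = I*sqrt(433)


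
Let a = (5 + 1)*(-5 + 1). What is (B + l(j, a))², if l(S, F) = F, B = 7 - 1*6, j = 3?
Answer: 529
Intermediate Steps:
B = 1 (B = 7 - 6 = 1)
a = -24 (a = 6*(-4) = -24)
(B + l(j, a))² = (1 - 24)² = (-23)² = 529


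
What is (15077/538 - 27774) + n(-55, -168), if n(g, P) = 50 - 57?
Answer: -14931101/538 ≈ -27753.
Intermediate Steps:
n(g, P) = -7
(15077/538 - 27774) + n(-55, -168) = (15077/538 - 27774) - 7 = -14927335/538 - 7 = -14931101/538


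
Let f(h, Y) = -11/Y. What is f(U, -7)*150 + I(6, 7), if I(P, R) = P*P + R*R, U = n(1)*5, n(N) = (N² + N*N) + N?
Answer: 2245/7 ≈ 320.71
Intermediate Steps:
n(N) = N + 2*N² (n(N) = (N² + N²) + N = 2*N² + N = N + 2*N²)
U = 15 (U = (1*(1 + 2*1))*5 = (1*(1 + 2))*5 = (1*3)*5 = 3*5 = 15)
I(P, R) = P² + R²
f(U, -7)*150 + I(6, 7) = -11/(-7)*150 + (6² + 7²) = -11*(-⅐)*150 + (36 + 49) = (11/7)*150 + 85 = 1650/7 + 85 = 2245/7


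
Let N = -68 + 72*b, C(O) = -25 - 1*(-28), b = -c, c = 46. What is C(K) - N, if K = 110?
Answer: 3383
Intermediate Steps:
b = -46 (b = -1*46 = -46)
C(O) = 3 (C(O) = -25 + 28 = 3)
N = -3380 (N = -68 + 72*(-46) = -68 - 3312 = -3380)
C(K) - N = 3 - 1*(-3380) = 3 + 3380 = 3383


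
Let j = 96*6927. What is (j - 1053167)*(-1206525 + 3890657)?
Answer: -1041912939100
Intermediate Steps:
j = 664992
(j - 1053167)*(-1206525 + 3890657) = (664992 - 1053167)*(-1206525 + 3890657) = -388175*2684132 = -1041912939100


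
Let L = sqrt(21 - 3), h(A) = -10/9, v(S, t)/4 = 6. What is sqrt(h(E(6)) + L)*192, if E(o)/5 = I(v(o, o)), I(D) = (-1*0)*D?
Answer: 64*sqrt(-10 + 27*sqrt(2)) ≈ 339.77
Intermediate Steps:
v(S, t) = 24 (v(S, t) = 4*6 = 24)
I(D) = 0 (I(D) = 0*D = 0)
E(o) = 0 (E(o) = 5*0 = 0)
h(A) = -10/9 (h(A) = -10*1/9 = -10/9)
L = 3*sqrt(2) (L = sqrt(18) = 3*sqrt(2) ≈ 4.2426)
sqrt(h(E(6)) + L)*192 = sqrt(-10/9 + 3*sqrt(2))*192 = 192*sqrt(-10/9 + 3*sqrt(2))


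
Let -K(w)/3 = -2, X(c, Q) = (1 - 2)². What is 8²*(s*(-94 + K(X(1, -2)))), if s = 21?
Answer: -118272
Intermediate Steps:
X(c, Q) = 1 (X(c, Q) = (-1)² = 1)
K(w) = 6 (K(w) = -3*(-2) = 6)
8²*(s*(-94 + K(X(1, -2)))) = 8²*(21*(-94 + 6)) = 64*(21*(-88)) = 64*(-1848) = -118272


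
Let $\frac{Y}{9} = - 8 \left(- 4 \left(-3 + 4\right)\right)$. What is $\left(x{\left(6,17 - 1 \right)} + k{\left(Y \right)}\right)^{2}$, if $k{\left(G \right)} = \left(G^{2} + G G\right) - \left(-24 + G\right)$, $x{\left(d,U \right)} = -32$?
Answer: $27420710464$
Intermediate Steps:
$Y = 288$ ($Y = 9 \left(- 8 \left(- 4 \left(-3 + 4\right)\right)\right) = 9 \left(- 8 \left(\left(-4\right) 1\right)\right) = 9 \left(\left(-8\right) \left(-4\right)\right) = 9 \cdot 32 = 288$)
$k{\left(G \right)} = 24 - G + 2 G^{2}$ ($k{\left(G \right)} = \left(G^{2} + G^{2}\right) - \left(-24 + G\right) = 2 G^{2} - \left(-24 + G\right) = 24 - G + 2 G^{2}$)
$\left(x{\left(6,17 - 1 \right)} + k{\left(Y \right)}\right)^{2} = \left(-32 + \left(24 - 288 + 2 \cdot 288^{2}\right)\right)^{2} = \left(-32 + \left(24 - 288 + 2 \cdot 82944\right)\right)^{2} = \left(-32 + \left(24 - 288 + 165888\right)\right)^{2} = \left(-32 + 165624\right)^{2} = 165592^{2} = 27420710464$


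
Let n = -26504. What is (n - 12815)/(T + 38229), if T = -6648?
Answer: -39319/31581 ≈ -1.2450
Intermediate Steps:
(n - 12815)/(T + 38229) = (-26504 - 12815)/(-6648 + 38229) = -39319/31581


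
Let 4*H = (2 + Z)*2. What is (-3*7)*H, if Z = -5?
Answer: 63/2 ≈ 31.500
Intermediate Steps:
H = -3/2 (H = ((2 - 5)*2)/4 = (-3*2)/4 = (1/4)*(-6) = -3/2 ≈ -1.5000)
(-3*7)*H = -3*7*(-3/2) = -21*(-3/2) = 63/2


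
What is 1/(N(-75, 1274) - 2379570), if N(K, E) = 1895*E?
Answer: 1/34660 ≈ 2.8852e-5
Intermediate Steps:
1/(N(-75, 1274) - 2379570) = 1/(1895*1274 - 2379570) = 1/(2414230 - 2379570) = 1/34660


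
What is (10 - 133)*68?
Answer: -8364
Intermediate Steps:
(10 - 133)*68 = -123*68 = -8364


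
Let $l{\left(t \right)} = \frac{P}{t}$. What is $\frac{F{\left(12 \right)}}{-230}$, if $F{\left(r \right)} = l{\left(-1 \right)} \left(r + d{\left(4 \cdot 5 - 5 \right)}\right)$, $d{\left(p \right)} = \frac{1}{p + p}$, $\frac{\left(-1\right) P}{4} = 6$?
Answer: $- \frac{722}{575} \approx -1.2557$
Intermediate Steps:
$P = -24$ ($P = \left(-4\right) 6 = -24$)
$l{\left(t \right)} = - \frac{24}{t}$
$d{\left(p \right)} = \frac{1}{2 p}$
$F{\left(r \right)} = \frac{4}{5} + 24 r$ ($F{\left(r \right)} = - \frac{24}{-1} \left(r + \frac{1}{2 \left(4 \cdot 5 - 5\right)}\right) = \left(-24\right) \left(-1\right) \left(r + \frac{1}{2 \left(20 - 5\right)}\right) = 24 \left(r + \frac{1}{2 \cdot 15}\right) = 24 \left(r + \frac{1}{2} \cdot \frac{1}{15}\right) = 24 \left(r + \frac{1}{30}\right) = 24 \left(\frac{1}{30} + r\right) = \frac{4}{5} + 24 r$)
$\frac{F{\left(12 \right)}}{-230} = \frac{\frac{4}{5} + 24 \cdot 12}{-230} = \left(\frac{4}{5} + 288\right) \left(- \frac{1}{230}\right) = \frac{1444}{5} \left(- \frac{1}{230}\right) = - \frac{722}{575}$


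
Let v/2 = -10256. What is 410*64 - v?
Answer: 46752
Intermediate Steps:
v = -20512 (v = 2*(-10256) = -20512)
410*64 - v = 410*64 - 1*(-20512) = 26240 + 20512 = 46752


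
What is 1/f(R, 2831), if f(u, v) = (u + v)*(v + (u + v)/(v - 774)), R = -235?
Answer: 17/124993388 ≈ 1.3601e-7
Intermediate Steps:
f(u, v) = (u + v)*(v + (u + v)/(-774 + v))
1/f(R, 2831) = 1/(((-235)**2 + 2831**3 - 773*2831**2 - 235*2831**2 - 772*(-235)*2831)/(-774 + 2831)) = 1/((55225 + 22689222191 - 773*8014561 - 235*8014561 + 513600020)/2057) = 1/((55225 + 22689222191 - 6195255653 - 1883421835 + 513600020)/2057) = 1/((1/2057)*15124199948) = 1/(124993388/17) = 17/124993388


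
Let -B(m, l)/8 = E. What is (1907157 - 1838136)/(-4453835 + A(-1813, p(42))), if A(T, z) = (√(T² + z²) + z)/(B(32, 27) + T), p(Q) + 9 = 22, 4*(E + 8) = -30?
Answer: -438474836927122416/28294208700251766223 + 116576469*√3287138/56588417400503532446 ≈ -0.015497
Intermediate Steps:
E = -31/2 (E = -8 + (¼)*(-30) = -8 - 15/2 = -31/2 ≈ -15.500)
p(Q) = 13 (p(Q) = -9 + 22 = 13)
B(m, l) = 124 (B(m, l) = -8*(-31/2) = 124)
A(T, z) = (z + √(T² + z²))/(124 + T) (A(T, z) = (√(T² + z²) + z)/(124 + T) = (z + √(T² + z²))/(124 + T))
(1907157 - 1838136)/(-4453835 + A(-1813, p(42))) = (1907157 - 1838136)/(-4453835 + (13 + √((-1813)² + 13²))/(124 - 1813)) = 69021/(-4453835 + (13 + √(3286969 + 169))/(-1689)) = 69021/(-4453835 - (13 + √3287138)/1689) = 69021/(-4453835 + (-13/1689 - √3287138/1689)) = 69021/(-7522527328/1689 - √3287138/1689)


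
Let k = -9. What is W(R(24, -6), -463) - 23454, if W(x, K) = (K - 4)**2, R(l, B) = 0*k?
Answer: 194635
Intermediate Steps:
R(l, B) = 0 (R(l, B) = 0*(-9) = 0)
W(x, K) = (-4 + K)**2
W(R(24, -6), -463) - 23454 = (-4 - 463)**2 - 23454 = (-467)**2 - 23454 = 218089 - 23454 = 194635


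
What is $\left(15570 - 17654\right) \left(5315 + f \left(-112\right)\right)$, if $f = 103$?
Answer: $12964564$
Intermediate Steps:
$\left(15570 - 17654\right) \left(5315 + f \left(-112\right)\right) = \left(15570 - 17654\right) \left(5315 + 103 \left(-112\right)\right) = - 2084 \left(5315 - 11536\right) = \left(-2084\right) \left(-6221\right) = 12964564$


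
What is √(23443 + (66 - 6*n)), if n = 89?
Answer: 5*√919 ≈ 151.57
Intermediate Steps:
√(23443 + (66 - 6*n)) = √(23443 + (66 - 6*89)) = √(23443 + (66 - 534)) = √(23443 - 468) = √22975 = 5*√919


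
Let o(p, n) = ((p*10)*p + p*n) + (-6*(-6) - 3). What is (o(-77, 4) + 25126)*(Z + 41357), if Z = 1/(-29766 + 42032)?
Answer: 42683464071783/12266 ≈ 3.4798e+9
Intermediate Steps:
Z = 1/12266 ≈ 8.1526e-5
o(p, n) = 33 + 10*p**2 + n*p (o(p, n) = ((10*p)*p + n*p) + (36 - 3) = (10*p**2 + n*p) + 33 = 33 + 10*p**2 + n*p)
(o(-77, 4) + 25126)*(Z + 41357) = ((33 + 10*(-77)**2 + 4*(-77)) + 25126)*(1/12266 + 41357) = ((33 + 10*5929 - 308) + 25126)*(507284963/12266) = ((33 + 59290 - 308) + 25126)*(507284963/12266) = (59015 + 25126)*(507284963/12266) = 84141*(507284963/12266) = 42683464071783/12266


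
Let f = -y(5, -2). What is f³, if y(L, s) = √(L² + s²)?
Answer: -29*√29 ≈ -156.17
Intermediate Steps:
f = -√29 (f = -√(5² + (-2)²) = -√(25 + 4) = -√29 ≈ -5.3852)
f³ = (-√29)³ = -29*√29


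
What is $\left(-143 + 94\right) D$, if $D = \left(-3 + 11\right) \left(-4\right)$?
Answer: $1568$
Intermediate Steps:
$D = -32$ ($D = 8 \left(-4\right) = -32$)
$\left(-143 + 94\right) D = \left(-143 + 94\right) \left(-32\right) = \left(-49\right) \left(-32\right) = 1568$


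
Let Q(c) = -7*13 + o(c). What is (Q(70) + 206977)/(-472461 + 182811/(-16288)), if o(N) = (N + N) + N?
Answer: -1124393216/2565209193 ≈ -0.43832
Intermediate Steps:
o(N) = 3*N (o(N) = 2*N + N = 3*N)
Q(c) = -91 + 3*c (Q(c) = -7*13 + 3*c = -91 + 3*c)
(Q(70) + 206977)/(-472461 + 182811/(-16288)) = ((-91 + 3*70) + 206977)/(-472461 + 182811/(-16288)) = ((-91 + 210) + 206977)/(-472461 + 182811*(-1/16288)) = (119 + 206977)/(-472461 - 182811/16288) = 207096/(-7695627579/16288) = 207096*(-16288/7695627579) = -1124393216/2565209193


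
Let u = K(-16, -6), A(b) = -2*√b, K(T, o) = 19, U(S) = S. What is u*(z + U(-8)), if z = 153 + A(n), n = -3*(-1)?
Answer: 2755 - 38*√3 ≈ 2689.2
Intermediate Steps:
n = 3
u = 19
z = 153 - 2*√3 ≈ 149.54
u*(z + U(-8)) = 19*((153 - 2*√3) - 8) = 19*(145 - 2*√3) = 2755 - 38*√3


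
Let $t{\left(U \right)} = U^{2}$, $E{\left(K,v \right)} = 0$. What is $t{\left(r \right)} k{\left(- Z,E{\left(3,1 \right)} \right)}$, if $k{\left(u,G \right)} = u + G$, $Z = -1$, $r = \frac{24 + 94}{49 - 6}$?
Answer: $\frac{13924}{1849} \approx 7.5306$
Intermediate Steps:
$r = \frac{118}{43} \approx 2.7442$
$k{\left(u,G \right)} = G + u$
$t{\left(r \right)} k{\left(- Z,E{\left(3,1 \right)} \right)} = \left(\frac{118}{43}\right)^{2} \left(0 - -1\right) = \frac{13924 \left(0 + 1\right)}{1849} = \frac{13924}{1849} \cdot 1 = \frac{13924}{1849}$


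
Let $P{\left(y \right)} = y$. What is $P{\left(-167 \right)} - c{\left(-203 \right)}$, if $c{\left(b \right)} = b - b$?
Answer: $-167$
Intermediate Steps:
$c{\left(b \right)} = 0$
$P{\left(-167 \right)} - c{\left(-203 \right)} = -167 - 0 = -167 + 0 = -167$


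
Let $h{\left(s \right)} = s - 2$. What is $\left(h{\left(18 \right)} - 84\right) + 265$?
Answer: $197$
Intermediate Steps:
$h{\left(s \right)} = -2 + s$
$\left(h{\left(18 \right)} - 84\right) + 265 = \left(\left(-2 + 18\right) - 84\right) + 265 = \left(16 - 84\right) + 265 = -68 + 265 = 197$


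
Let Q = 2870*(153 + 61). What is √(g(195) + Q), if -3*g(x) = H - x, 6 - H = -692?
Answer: √5526111/3 ≈ 783.59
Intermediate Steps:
Q = 614180 (Q = 2870*214 = 614180)
H = 698 (H = 6 - 1*(-692) = 6 + 692 = 698)
g(x) = -698/3 + x/3 (g(x) = -(698 - x)/3 = -698/3 + x/3)
√(g(195) + Q) = √((-698/3 + (⅓)*195) + 614180) = √((-698/3 + 65) + 614180) = √(-503/3 + 614180) = √(1842037/3) = √5526111/3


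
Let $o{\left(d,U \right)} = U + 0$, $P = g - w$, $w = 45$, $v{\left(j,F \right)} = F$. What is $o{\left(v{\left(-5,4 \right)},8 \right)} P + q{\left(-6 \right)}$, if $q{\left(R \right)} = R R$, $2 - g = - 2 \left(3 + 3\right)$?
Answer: $-212$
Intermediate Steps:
$g = 14$ ($g = 2 - - 2 \left(3 + 3\right) = 2 - \left(-2\right) 6 = 2 - -12 = 2 + 12 = 14$)
$P = -31$ ($P = 14 - 45 = -31$)
$o{\left(d,U \right)} = U$
$q{\left(R \right)} = R^{2}$
$o{\left(v{\left(-5,4 \right)},8 \right)} P + q{\left(-6 \right)} = 8 \left(-31\right) + \left(-6\right)^{2} = -248 + 36 = -212$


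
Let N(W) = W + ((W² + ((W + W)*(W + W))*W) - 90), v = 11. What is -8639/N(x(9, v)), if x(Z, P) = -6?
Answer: 8639/924 ≈ 9.3496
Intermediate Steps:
N(W) = -90 + W + W² + 4*W³ (N(W) = W + ((W² + ((2*W)*(2*W))*W) - 90) = W + ((W² + (4*W²)*W) - 90) = W + ((W² + 4*W³) - 90) = W + (-90 + W² + 4*W³) = -90 + W + W² + 4*W³)
-8639/N(x(9, v)) = -8639/(-90 - 6 + (-6)² + 4*(-6)³) = -8639/(-90 - 6 + 36 + 4*(-216)) = -8639/(-90 - 6 + 36 - 864) = -8639/(-924) = -8639*(-1/924) = 8639/924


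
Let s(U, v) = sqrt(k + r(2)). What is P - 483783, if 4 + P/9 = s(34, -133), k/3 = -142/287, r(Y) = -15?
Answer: -483819 + 9*I*sqrt(1357797)/287 ≈ -4.8382e+5 + 36.541*I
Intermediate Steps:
k = -426/287 (k = 3*(-142/287) = -426/287 ≈ -1.4843)
s(U, v) = I*sqrt(1357797)/287 (s(U, v) = sqrt(-426/287 - 15) = sqrt(-4731/287) = I*sqrt(1357797)/287)
P = -36 + 9*I*sqrt(1357797)/287 (P = -36 + 9*(I*sqrt(1357797)/287) = -36 + 9*I*sqrt(1357797)/287 ≈ -36.0 + 36.541*I)
P - 483783 = (-36 + 9*I*sqrt(1357797)/287) - 483783 = -483819 + 9*I*sqrt(1357797)/287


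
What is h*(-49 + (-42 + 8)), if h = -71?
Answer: 5893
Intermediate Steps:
h*(-49 + (-42 + 8)) = -71*(-49 + (-42 + 8)) = -71*(-49 - 34) = -71*(-83) = 5893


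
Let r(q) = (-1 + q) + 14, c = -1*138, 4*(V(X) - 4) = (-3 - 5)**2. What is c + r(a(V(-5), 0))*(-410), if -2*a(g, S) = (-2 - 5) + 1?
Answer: -6698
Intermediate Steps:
V(X) = 20 (V(X) = 4 + (-3 - 5)**2/4 = 4 + (1/4)*(-8)**2 = 4 + (1/4)*64 = 4 + 16 = 20)
a(g, S) = 3 (a(g, S) = -((-2 - 5) + 1)/2 = -(-7 + 1)/2 = -1/2*(-6) = 3)
c = -138
r(q) = 13 + q
c + r(a(V(-5), 0))*(-410) = -138 + (13 + 3)*(-410) = -138 + 16*(-410) = -138 - 6560 = -6698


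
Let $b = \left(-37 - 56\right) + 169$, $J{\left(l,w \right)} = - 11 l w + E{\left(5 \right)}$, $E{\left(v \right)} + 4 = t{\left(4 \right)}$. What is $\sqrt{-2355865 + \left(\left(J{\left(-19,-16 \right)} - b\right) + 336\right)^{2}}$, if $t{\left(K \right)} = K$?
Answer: $\sqrt{7155191} \approx 2674.9$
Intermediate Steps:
$E{\left(v \right)} = 0$ ($E{\left(v \right)} = -4 + 4 = 0$)
$J{\left(l,w \right)} = - 11 l w$ ($J{\left(l,w \right)} = - 11 l w + 0 = - 11 l w$)
$b = 76$ ($b = -93 + 169 = 76$)
$\sqrt{-2355865 + \left(\left(J{\left(-19,-16 \right)} - b\right) + 336\right)^{2}} = \sqrt{-2355865 + \left(\left(\left(-11\right) \left(-19\right) \left(-16\right) - 76\right) + 336\right)^{2}} = \sqrt{-2355865 + \left(\left(-3344 - 76\right) + 336\right)^{2}} = \sqrt{-2355865 + \left(-3420 + 336\right)^{2}} = \sqrt{-2355865 + \left(-3084\right)^{2}} = \sqrt{-2355865 + 9511056} = \sqrt{7155191}$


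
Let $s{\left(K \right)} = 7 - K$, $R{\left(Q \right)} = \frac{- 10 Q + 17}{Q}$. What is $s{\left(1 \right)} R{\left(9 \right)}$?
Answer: $- \frac{146}{3} \approx -48.667$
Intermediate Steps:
$R{\left(Q \right)} = \frac{17 - 10 Q}{Q}$
$s{\left(1 \right)} R{\left(9 \right)} = \left(7 - 1\right) \left(-10 + \frac{17}{9}\right) = \left(7 - 1\right) \left(-10 + 17 \cdot \frac{1}{9}\right) = 6 \left(-10 + \frac{17}{9}\right) = 6 \left(- \frac{73}{9}\right) = - \frac{146}{3}$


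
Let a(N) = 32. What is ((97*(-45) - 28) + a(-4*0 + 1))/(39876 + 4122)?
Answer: -4361/43998 ≈ -0.099118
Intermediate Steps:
((97*(-45) - 28) + a(-4*0 + 1))/(39876 + 4122) = ((97*(-45) - 28) + 32)/(39876 + 4122) = ((-4365 - 28) + 32)/43998 = (-4393 + 32)*(1/43998) = -4361*1/43998 = -4361/43998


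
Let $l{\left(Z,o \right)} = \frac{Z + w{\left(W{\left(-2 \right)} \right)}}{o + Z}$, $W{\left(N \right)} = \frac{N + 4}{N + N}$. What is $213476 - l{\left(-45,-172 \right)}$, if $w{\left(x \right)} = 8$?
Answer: $\frac{46324255}{217} \approx 2.1348 \cdot 10^{5}$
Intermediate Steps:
$W{\left(N \right)} = \frac{4 + N}{2 N}$
$l{\left(Z,o \right)} = \frac{8 + Z}{Z + o}$ ($l{\left(Z,o \right)} = \frac{Z + 8}{o + Z} = \frac{8 + Z}{Z + o}$)
$213476 - l{\left(-45,-172 \right)} = 213476 - \frac{8 - 45}{-45 - 172} = 213476 - \frac{1}{-217} \left(-37\right) = 213476 - \left(- \frac{1}{217}\right) \left(-37\right) = 213476 - \frac{37}{217} = \frac{46324255}{217}$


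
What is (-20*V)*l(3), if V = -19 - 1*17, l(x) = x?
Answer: 2160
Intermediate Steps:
V = -36 (V = -19 - 17 = -36)
(-20*V)*l(3) = -20*(-36)*3 = 720*3 = 2160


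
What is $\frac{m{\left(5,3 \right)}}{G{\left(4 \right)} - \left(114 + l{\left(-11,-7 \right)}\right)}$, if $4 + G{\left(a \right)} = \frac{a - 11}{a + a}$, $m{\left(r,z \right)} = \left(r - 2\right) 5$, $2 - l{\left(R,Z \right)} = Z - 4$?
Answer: $- \frac{24}{211} \approx -0.11374$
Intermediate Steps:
$l{\left(R,Z \right)} = 6 - Z$ ($l{\left(R,Z \right)} = 2 - \left(Z - 4\right) = 2 - \left(-4 + Z\right) = 6 - Z$)
$m{\left(r,z \right)} = -10 + 5 r$ ($m{\left(r,z \right)} = \left(-2 + r\right) 5 = -10 + 5 r$)
$G{\left(a \right)} = -4 + \frac{-11 + a}{2 a}$ ($G{\left(a \right)} = -4 + \frac{a - 11}{a + a} = -4 + \frac{-11 + a}{2 a}$)
$\frac{m{\left(5,3 \right)}}{G{\left(4 \right)} - \left(114 + l{\left(-11,-7 \right)}\right)} = \frac{-10 + 5 \cdot 5}{\frac{-11 - 28}{2 \cdot 4} - \left(120 + 7\right)} = \frac{-10 + 25}{\frac{1}{2} \cdot \frac{1}{4} \left(-11 - 28\right) - 127} = \frac{1}{\frac{1}{2} \cdot \frac{1}{4} \left(-39\right) - 127} \cdot 15 = \frac{1}{- \frac{39}{8} - 127} \cdot 15 = \frac{1}{- \frac{1055}{8}} \cdot 15 = \left(- \frac{8}{1055}\right) 15 = - \frac{24}{211}$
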